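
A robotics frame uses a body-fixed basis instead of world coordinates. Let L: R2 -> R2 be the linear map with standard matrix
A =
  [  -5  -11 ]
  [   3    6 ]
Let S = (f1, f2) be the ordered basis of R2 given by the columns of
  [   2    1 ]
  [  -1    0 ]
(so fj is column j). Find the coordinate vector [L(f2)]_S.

<-3, 1>

Column 2 of [L]_S is the S-coordinate vector of L(f2).
In standard coordinates L(f2) = A f2 = <-5, 3>.
Converting to S: <-5, 3> = -3f1 + f2, so the coordinate vector is <-3, 1>.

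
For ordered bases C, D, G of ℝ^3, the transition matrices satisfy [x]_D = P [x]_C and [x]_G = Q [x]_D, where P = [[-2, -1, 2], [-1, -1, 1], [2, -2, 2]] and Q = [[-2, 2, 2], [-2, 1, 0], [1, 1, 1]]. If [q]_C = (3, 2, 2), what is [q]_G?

Apply P to get D-coordinates (-4, -3, 6), then Q to get G-coordinates.
The result is [q]_G = (14, 5, -1).

(14, 5, -1)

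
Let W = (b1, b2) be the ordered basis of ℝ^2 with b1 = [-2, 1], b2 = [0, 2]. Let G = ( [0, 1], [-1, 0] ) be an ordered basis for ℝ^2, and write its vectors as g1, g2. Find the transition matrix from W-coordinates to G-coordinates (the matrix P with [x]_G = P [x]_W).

Take x = bj: its W-coordinates are the j-th standard unit vector, so P e_j — column j of P — equals [bj]_G.
b1 = g1 + 2g2, giving column 1 = [1, 2]; repeating for each j gives P = [[1, 2], [2, 0]].

[[1, 2], [2, 0]]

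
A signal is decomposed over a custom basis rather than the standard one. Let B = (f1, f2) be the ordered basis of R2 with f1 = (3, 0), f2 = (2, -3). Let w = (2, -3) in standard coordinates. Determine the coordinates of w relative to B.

[w]_B is the unique c with M c = w, where M has columns f1, f2.
System: 3c_1 + 2c_2 = 2, 0c_1 - 3c_2 = -3; solving gives c_1 = 0, c_2 = 1.
Check: 0·f1 + f2 = (2, -3).

(0, 1)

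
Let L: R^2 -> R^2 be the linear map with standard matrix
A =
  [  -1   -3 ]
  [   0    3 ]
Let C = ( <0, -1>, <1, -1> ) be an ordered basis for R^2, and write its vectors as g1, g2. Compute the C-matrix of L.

With P the matrix whose columns are g1, g2, [L]_C = P^(-1) A P.
Column by column: L(g1) = A g1 = <3, -3>; its C-coordinates <0, 3> give column 1.
Continuing for each basis vector yields [L]_C = [[0, 1], [3, 2]].

[[0, 1], [3, 2]]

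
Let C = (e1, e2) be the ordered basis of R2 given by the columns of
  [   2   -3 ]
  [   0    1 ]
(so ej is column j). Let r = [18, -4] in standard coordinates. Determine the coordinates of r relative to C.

We seek scalars with c_1 e1 + c_2 e2 = r; equivalently solve M c = r where the columns of M are e1, e2.
System: 2c_1 - 3c_2 = 18, 0c_1 + c_2 = -4; solving gives c_1 = 3, c_2 = -4.
Check: 3e1 - 4e2 = [18, -4].

[3, -4]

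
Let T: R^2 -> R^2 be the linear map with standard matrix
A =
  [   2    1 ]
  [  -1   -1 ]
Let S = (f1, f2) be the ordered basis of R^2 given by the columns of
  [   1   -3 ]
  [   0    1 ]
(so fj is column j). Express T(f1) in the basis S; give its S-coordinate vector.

Compute T(f1) = A f1 = (2, -1) in standard coordinates.
Then write this in S-coordinates: solve for y in y_1 f1 + y_2 f2 = (2, -1).
This gives y = (-1, -1), which is column 1 of [T]_S.

(-1, -1)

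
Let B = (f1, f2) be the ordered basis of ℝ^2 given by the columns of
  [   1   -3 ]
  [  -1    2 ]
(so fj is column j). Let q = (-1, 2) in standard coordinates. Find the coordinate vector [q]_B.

(-4, -1)

[q]_B is the unique c with M c = q, where M has columns f1, f2.
System: c_1 - 3c_2 = -1, -c_1 + 2c_2 = 2; solving gives c_1 = -4, c_2 = -1.
Check: -4f1 - f2 = (-1, 2).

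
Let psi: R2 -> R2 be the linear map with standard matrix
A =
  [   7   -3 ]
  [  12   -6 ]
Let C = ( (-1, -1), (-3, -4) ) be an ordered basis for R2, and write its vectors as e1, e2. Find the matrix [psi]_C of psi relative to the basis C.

Let P have columns e1, e2. Then [psi]_C = P^(-1) A P.
Here det P = 1, so P^(-1) is integer; computing A P first and then P^(-1)(A P) gives [[-2, 0], [2, 3]].

[[-2, 0], [2, 3]]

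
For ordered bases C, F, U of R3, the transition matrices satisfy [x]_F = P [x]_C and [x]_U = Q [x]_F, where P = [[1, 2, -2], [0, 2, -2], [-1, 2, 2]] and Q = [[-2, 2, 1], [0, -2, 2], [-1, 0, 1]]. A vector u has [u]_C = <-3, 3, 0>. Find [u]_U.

<15, 6, 6>

Apply P to get F-coordinates <3, 6, 9>, then Q to get U-coordinates.
The result is [u]_U = <15, 6, 6>.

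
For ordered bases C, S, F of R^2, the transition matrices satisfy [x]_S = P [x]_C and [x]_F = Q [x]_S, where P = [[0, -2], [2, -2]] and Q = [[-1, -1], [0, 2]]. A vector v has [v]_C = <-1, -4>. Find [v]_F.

<-14, 12>

First [v]_S = P [v]_C = <8, 6>.
Then [v]_F = Q [v]_S = <-14, 12>.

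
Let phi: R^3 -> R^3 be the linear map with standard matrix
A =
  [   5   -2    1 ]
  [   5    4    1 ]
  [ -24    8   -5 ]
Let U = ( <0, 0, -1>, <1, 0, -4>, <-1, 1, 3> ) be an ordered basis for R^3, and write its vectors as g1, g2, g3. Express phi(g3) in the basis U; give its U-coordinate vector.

Column 3 of [phi]_U is the U-coordinate vector of phi(g3).
In standard coordinates phi(g3) = A g3 = <-4, 2, 17>.
Converting to U: <-4, 2, 17> = -3g1 - 2g2 + 2g3, so the coordinate vector is <-3, -2, 2>.

<-3, -2, 2>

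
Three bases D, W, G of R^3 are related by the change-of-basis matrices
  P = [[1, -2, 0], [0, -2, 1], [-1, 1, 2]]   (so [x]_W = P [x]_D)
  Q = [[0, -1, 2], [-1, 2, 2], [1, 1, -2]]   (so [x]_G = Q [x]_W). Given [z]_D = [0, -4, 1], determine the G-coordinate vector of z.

Apply P to get W-coordinates [8, 9, -2], then Q to get G-coordinates.
The result is [z]_G = [-13, 6, 21].

[-13, 6, 21]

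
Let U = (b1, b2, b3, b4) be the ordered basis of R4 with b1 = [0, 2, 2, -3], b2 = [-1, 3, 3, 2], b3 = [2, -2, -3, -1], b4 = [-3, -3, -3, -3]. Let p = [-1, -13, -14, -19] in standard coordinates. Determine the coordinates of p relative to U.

[2, -3, 1, 2]

We seek scalars with c_1 b1 + ... + c_4 b4 = p; equivalently solve M c = p where the columns of M are b1, ..., b4.
Row-reducing the augmented matrix [M | p] gives c = (2, -3, 1, 2).
Check: 2b1 - 3b2 + b3 + 2b4 = [-1, -13, -14, -19].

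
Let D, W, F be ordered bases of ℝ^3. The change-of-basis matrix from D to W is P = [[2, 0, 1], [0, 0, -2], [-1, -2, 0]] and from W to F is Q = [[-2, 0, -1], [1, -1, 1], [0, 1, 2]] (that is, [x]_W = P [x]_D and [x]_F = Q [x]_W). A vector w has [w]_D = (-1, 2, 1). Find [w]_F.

(5, -2, -8)

Apply P to get W-coordinates (-1, -2, -3), then Q to get F-coordinates.
The result is [w]_F = (5, -2, -8).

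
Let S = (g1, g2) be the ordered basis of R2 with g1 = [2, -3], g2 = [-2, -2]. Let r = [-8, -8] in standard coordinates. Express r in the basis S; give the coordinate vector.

[0, 4]

Write r = c_1 g1 + c_2 g2 and solve for the c_i.
System: 2c_1 - 2c_2 = -8, -3c_1 - 2c_2 = -8; solving gives c_1 = 0, c_2 = 4.
Check: 0·g1 + 4g2 = [-8, -8].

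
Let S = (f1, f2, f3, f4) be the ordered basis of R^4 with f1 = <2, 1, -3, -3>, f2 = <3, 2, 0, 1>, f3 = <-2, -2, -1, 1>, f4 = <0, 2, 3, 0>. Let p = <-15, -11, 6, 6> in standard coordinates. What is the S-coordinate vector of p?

[p]_S is the unique c with M c = p, where M has columns f1, ..., f4.
Gaussian elimination on [M | p] yields c = (-3, -3, 0, -1).
Check: -3f1 - 3f2 + 0·f3 - f4 = <-15, -11, 6, 6>.

<-3, -3, 0, -1>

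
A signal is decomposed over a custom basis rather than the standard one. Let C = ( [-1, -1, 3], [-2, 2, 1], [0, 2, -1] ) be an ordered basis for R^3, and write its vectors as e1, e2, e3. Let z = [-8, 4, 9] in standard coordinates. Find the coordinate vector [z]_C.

We seek scalars with c_1 e1 + ... + c_3 e3 = z; equivalently solve M c = z where the columns of M are e1, ..., e3.
Row-reducing the augmented matrix [M | z] gives c = (2, 3, 0).
Check: 2e1 + 3e2 + 0·e3 = [-8, 4, 9].

[2, 3, 0]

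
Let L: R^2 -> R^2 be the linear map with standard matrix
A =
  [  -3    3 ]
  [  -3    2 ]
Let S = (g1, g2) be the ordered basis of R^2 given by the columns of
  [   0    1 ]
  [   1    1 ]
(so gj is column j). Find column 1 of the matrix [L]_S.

Column 1 of [L]_S is the S-coordinate vector of L(g1).
In standard coordinates L(g1) = A g1 = (3, 2).
Converting to S: (3, 2) = -g1 + 3g2, so the coordinate vector is (-1, 3).

(-1, 3)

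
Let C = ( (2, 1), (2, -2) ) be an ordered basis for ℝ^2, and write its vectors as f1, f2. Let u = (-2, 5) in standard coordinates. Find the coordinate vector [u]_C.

(1, -2)

[u]_C is the unique c with M c = u, where M has columns f1, f2.
System: 2c_1 + 2c_2 = -2, c_1 - 2c_2 = 5; solving gives c_1 = 1, c_2 = -2.
Check: f1 - 2f2 = (-2, 5).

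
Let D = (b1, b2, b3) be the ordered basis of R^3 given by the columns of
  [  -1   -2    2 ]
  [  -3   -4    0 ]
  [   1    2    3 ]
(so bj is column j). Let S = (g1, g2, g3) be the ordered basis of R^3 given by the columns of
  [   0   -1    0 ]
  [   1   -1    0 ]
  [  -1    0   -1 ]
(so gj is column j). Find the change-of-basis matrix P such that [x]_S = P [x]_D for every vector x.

[[-2, -2, -2], [1, 2, -2], [1, 0, -1]]

Column j of P is [bj]_S, since P maps D-coordinates to S-coordinates.
Expressing b1 in S: b1 = -2g1 + g2 + g3, so column 1 of P is <-2, 1, 1>.
Doing the same for each bj gives P = [[-2, -2, -2], [1, 2, -2], [1, 0, -1]].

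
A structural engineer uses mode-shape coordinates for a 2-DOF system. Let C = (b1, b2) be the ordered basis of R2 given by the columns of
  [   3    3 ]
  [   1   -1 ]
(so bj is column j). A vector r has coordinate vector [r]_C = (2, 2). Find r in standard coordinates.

(12, 0)

By definition r = 2b1 + 2b2.
Summing componentwise gives (12, 0).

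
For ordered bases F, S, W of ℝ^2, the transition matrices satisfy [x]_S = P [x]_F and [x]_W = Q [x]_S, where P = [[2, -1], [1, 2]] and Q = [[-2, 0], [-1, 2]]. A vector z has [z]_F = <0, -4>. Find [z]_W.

<-8, -20>

Apply P to get S-coordinates <4, -8>, then Q to get W-coordinates.
The result is [z]_W = <-8, -20>.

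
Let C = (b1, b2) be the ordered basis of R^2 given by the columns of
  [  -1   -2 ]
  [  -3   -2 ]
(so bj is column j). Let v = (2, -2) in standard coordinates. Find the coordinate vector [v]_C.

(2, -2)

[v]_C is the unique c with M c = v, where M has columns b1, b2.
System: -c_1 - 2c_2 = 2, -3c_1 - 2c_2 = -2; solving gives c_1 = 2, c_2 = -2.
Check: 2b1 - 2b2 = (2, -2).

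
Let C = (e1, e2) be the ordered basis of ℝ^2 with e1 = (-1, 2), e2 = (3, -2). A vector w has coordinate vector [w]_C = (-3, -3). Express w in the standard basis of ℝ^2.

The coordinates say w = -3e1 - 3e2; adding the scaled basis vectors gives (-6, 0).

(-6, 0)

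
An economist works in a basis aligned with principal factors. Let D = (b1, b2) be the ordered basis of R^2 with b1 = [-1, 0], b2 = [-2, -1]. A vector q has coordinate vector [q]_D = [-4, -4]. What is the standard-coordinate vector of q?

By definition q = -4b1 - 4b2.
Summing componentwise gives [12, 4].

[12, 4]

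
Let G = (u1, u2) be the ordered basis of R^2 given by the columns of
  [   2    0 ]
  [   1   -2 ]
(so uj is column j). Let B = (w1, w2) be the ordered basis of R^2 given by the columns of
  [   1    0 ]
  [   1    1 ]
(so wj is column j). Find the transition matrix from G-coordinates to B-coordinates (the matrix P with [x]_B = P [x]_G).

Let M have columns uj and N have columns wj. Then for every x, N [x]_B = x = M [x]_G, so P = N^(-1) M.
Since det N = 1, N^(-1) has integer entries; multiplying gives P = [[2, 0], [-1, -2]].

[[2, 0], [-1, -2]]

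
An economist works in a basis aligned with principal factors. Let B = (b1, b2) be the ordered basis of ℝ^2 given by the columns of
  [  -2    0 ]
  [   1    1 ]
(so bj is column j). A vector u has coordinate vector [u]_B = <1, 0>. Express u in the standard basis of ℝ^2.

u = M [u]_B, where M has columns b1, b2.
Carrying out the matrix-vector product, u = <-2, 1>.

<-2, 1>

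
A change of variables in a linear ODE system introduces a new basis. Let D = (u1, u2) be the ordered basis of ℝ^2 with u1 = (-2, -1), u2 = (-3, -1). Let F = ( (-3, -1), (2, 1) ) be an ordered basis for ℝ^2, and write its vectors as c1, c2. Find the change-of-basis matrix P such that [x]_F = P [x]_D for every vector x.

Let M have columns uj and N have columns cj. Then for every x, N [x]_F = x = M [x]_D, so P = N^(-1) M.
Since det N = -1, N^(-1) has integer entries; multiplying gives P = [[0, 1], [-1, 0]].

[[0, 1], [-1, 0]]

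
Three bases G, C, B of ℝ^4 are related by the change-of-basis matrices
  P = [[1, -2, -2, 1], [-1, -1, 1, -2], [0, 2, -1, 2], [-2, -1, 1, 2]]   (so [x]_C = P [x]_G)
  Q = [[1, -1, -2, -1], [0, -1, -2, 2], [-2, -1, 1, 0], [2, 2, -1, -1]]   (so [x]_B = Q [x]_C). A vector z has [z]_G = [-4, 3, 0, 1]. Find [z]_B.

Composing the changes, [z]_B = Q P [z]_G.
Q P = [[4, -4, -2, -3], [-3, -5, 3, 2], [-1, 7, 2, 2], [2, -7, -2, -6]]; applying this to [-4, 3, 0, 1] gives [-31, -1, 27, -35].

[-31, -1, 27, -35]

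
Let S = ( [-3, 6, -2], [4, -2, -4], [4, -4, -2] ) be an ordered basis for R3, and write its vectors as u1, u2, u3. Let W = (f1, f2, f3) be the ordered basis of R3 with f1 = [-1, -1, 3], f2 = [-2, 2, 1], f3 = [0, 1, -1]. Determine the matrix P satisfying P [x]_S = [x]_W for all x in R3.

Column j of P is [uj]_W, since P maps S-coordinates to W-coordinates.
Expressing u1 in W: u1 = -f1 + 2f2 + f3, so column 1 of P is [-1, 2, 1].
Doing the same for each uj gives P = [[-1, 0, 0], [2, -2, -2], [1, 2, 0]].

[[-1, 0, 0], [2, -2, -2], [1, 2, 0]]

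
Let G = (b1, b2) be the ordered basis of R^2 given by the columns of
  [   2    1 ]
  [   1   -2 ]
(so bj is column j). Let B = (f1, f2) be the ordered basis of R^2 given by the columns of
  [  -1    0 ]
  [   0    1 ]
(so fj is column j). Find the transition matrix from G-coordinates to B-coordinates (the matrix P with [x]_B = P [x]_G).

[[-2, -1], [1, -2]]

Let M have columns bj and N have columns fj. Then for every x, N [x]_B = x = M [x]_G, so P = N^(-1) M.
Since det N = -1, N^(-1) has integer entries; multiplying gives P = [[-2, -1], [1, -2]].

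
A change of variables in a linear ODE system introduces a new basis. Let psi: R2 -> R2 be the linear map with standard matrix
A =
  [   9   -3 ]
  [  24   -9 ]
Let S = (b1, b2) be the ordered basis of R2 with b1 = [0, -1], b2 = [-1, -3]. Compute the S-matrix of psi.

With P the matrix whose columns are b1, b2, [psi]_S = P^(-1) A P.
Column by column: psi(b1) = A b1 = [3, 9]; its S-coordinates [0, -3] give column 1.
Continuing for each basis vector yields [psi]_S = [[0, -3], [-3, 0]].

[[0, -3], [-3, 0]]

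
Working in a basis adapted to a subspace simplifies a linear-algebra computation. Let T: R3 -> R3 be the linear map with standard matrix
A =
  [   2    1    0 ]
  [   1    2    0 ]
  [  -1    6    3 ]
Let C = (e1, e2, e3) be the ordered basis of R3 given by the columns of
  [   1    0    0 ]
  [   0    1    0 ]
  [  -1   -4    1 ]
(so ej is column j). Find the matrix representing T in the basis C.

[[2, 1, 0], [1, 2, 0], [2, 3, 3]]

Let P have columns e1, ..., e3. Then [T]_C = P^(-1) A P.
Here det P = 1, so P^(-1) is integer; computing A P first and then P^(-1)(A P) gives [[2, 1, 0], [1, 2, 0], [2, 3, 3]].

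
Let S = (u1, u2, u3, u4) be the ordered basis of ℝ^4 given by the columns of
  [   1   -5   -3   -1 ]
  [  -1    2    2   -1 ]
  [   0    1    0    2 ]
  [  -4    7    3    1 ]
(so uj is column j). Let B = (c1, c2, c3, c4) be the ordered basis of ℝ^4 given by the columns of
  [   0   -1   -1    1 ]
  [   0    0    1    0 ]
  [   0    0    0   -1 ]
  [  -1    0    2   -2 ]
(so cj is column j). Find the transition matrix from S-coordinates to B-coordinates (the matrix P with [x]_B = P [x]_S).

[[2, -1, 1, 1], [0, 2, 1, 0], [-1, 2, 2, -1], [0, -1, 0, -2]]

Let M have columns uj and N have columns cj. Then for every x, N [x]_B = x = M [x]_S, so P = N^(-1) M.
Since det N = 1, N^(-1) has integer entries; multiplying gives P = [[2, -1, 1, 1], [0, 2, 1, 0], [-1, 2, 2, -1], [0, -1, 0, -2]].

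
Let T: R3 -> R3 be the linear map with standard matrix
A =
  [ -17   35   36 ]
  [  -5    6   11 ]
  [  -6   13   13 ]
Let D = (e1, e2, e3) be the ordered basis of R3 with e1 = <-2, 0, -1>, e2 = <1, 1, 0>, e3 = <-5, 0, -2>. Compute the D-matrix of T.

Let P have columns e1, ..., e3. Then [T]_D = P^(-1) A P.
Here det P = -1, so P^(-1) is integer; computing A P first and then P^(-1)(A P) gives [[3, -1, 0], [-1, 1, 3], [-1, -3, -2]].

[[3, -1, 0], [-1, 1, 3], [-1, -3, -2]]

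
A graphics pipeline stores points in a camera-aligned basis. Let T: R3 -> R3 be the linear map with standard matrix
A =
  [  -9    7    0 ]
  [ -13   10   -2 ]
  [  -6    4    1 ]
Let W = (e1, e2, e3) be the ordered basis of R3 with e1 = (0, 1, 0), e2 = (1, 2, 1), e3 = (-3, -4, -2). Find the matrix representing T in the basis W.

[[2, -1, 3], [-2, -1, 2], [-3, -2, 1]]

With P the matrix whose columns are e1, ..., e3, [T]_W = P^(-1) A P.
Column by column: T(e1) = A e1 = (7, 10, 4); its W-coordinates (2, -2, -3) give column 1.
Continuing for each basis vector yields [T]_W = [[2, -1, 3], [-2, -1, 2], [-3, -2, 1]].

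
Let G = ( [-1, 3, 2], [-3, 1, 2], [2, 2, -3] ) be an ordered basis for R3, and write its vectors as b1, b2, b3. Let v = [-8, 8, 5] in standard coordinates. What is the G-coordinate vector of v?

[1, 3, 1]

We seek scalars with c_1 b1 + ... + c_3 b3 = v; equivalently solve M c = v where the columns of M are b1, ..., b3.
Solving this 3x3 system gives c = (1, 3, 1).
Check: b1 + 3b2 + b3 = [-8, 8, 5].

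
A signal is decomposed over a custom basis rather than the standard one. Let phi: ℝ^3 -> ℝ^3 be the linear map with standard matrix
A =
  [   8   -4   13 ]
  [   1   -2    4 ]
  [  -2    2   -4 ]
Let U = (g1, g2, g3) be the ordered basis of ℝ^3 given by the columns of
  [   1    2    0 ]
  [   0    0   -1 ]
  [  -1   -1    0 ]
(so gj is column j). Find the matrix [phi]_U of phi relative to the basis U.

The j-th column of [phi]_U is [phi(gj)]_U.
phi(g1) = A g1 = [-5, -3, 2] = g1 - 3g2 + 3g3, so column 1 is [1, -3, 3].
Repeating for g2, g3 and assembling the columns gives [[1, -3, 0], [-3, 3, 2], [3, 2, -2]].

[[1, -3, 0], [-3, 3, 2], [3, 2, -2]]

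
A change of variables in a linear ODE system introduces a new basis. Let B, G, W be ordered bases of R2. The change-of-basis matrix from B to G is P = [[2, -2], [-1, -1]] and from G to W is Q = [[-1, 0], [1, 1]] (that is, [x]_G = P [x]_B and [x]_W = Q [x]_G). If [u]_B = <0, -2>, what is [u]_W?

<-4, 6>

Composing the changes, [u]_W = Q P [u]_B.
Q P = [[-2, 2], [1, -3]]; applying this to <0, -2> gives <-4, 6>.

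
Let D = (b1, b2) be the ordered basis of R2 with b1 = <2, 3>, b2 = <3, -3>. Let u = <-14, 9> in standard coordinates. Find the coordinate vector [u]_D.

<-1, -4>

We seek scalars with c_1 b1 + c_2 b2 = u; equivalently solve M c = u where the columns of M are b1, b2.
System: 2c_1 + 3c_2 = -14, 3c_1 - 3c_2 = 9; solving gives c_1 = -1, c_2 = -4.
Check: -b1 - 4b2 = <-14, 9>.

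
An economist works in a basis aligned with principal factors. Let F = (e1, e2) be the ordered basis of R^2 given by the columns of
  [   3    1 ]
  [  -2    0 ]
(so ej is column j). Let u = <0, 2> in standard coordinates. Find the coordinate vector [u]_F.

[u]_F is the unique c with M c = u, where M has columns e1, e2.
System: 3c_1 + c_2 = 0, -2c_1 + 0c_2 = 2; solving gives c_1 = -1, c_2 = 3.
Check: -e1 + 3e2 = <0, 2>.

<-1, 3>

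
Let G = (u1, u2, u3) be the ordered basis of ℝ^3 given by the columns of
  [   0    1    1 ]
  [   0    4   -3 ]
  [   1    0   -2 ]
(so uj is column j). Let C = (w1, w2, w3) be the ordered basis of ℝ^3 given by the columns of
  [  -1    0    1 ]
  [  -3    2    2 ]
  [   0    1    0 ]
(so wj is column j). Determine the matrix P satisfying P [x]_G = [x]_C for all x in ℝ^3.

Column j of P is [uj]_C, since P maps G-coordinates to C-coordinates.
Expressing u1 in C: u1 = 2w1 + w2 + 2w3, so column 1 of P is <2, 1, 2>.
Doing the same for each uj gives P = [[2, -2, 1], [1, 0, -2], [2, -1, 2]].

[[2, -2, 1], [1, 0, -2], [2, -1, 2]]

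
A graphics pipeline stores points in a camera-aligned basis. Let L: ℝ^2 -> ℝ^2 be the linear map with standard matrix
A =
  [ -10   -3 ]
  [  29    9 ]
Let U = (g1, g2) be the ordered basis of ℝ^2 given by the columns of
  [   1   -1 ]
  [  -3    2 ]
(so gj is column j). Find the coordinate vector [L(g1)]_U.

<0, 1>

Column 1 of [L]_U is the U-coordinate vector of L(g1).
In standard coordinates L(g1) = A g1 = <-1, 2>.
Converting to U: <-1, 2> = 0·g1 + g2, so the coordinate vector is <0, 1>.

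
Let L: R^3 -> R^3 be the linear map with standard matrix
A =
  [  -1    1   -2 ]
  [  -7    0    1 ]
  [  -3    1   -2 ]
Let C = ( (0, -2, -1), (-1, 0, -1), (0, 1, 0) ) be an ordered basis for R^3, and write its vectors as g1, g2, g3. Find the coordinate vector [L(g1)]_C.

(0, 0, -1)

Compute L(g1) = A g1 = (0, -1, 0) in standard coordinates.
Then write this in C-coordinates: solve for y in y_1 g1 + ... + y_3 g3 = (0, -1, 0).
This gives y = (0, 0, -1), which is column 1 of [L]_C.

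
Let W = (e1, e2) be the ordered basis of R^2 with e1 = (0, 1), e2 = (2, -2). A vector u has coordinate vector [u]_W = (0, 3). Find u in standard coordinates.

(6, -6)

The coordinates say u = 0·e1 + 3e2; adding the scaled basis vectors gives (6, -6).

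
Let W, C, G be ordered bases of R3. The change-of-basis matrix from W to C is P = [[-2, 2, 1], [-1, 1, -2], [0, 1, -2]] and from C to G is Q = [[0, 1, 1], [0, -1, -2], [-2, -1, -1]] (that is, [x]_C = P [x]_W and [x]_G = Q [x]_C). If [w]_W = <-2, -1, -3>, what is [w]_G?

<12, -17, -10>

First [w]_C = P [w]_W = <-1, 7, 5>.
Then [w]_G = Q [w]_C = <12, -17, -10>.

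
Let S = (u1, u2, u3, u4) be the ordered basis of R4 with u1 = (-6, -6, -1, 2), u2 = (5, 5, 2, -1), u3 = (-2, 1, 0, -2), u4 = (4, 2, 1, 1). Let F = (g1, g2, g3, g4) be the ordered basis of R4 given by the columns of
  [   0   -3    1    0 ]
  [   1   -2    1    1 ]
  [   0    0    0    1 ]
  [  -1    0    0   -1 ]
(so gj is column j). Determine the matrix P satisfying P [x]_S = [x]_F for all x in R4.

Column j of P is [uj]_F, since P maps S-coordinates to F-coordinates.
Expressing u1 in F: u1 = -g1 + 2g2 + 0·g3 - g4, so column 1 of P is (-1, 2, 0, -1).
Doing the same for each uj gives P = [[-1, -1, 2, -2], [2, -1, 1, -1], [0, 2, 1, 1], [-1, 2, 0, 1]].

[[-1, -1, 2, -2], [2, -1, 1, -1], [0, 2, 1, 1], [-1, 2, 0, 1]]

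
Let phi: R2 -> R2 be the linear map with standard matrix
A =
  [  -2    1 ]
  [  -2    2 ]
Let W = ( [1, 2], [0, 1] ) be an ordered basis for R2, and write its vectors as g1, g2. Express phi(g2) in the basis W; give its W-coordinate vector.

[1, 0]

Compute phi(g2) = A g2 = [1, 2] in standard coordinates.
Then write this in W-coordinates: solve for y in y_1 g1 + y_2 g2 = [1, 2].
This gives y = [1, 0], which is column 2 of [phi]_W.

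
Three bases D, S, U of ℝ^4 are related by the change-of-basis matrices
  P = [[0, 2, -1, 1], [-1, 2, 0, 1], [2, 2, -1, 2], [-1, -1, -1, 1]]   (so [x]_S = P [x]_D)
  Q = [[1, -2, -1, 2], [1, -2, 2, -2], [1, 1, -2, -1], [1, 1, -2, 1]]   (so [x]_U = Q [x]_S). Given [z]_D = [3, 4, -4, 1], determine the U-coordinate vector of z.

Apply P to get S-coordinates [13, 6, 20, -2], then Q to get U-coordinates.
The result is [z]_U = [-23, 45, -19, -23].

[-23, 45, -19, -23]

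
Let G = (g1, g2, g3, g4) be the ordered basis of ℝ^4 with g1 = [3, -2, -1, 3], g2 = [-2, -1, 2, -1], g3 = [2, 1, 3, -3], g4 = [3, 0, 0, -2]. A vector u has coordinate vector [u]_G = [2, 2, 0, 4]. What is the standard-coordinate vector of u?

[14, -6, 2, -4]

u = M [u]_G, where M has columns g1, ..., g4.
Carrying out the matrix-vector product, u = [14, -6, 2, -4].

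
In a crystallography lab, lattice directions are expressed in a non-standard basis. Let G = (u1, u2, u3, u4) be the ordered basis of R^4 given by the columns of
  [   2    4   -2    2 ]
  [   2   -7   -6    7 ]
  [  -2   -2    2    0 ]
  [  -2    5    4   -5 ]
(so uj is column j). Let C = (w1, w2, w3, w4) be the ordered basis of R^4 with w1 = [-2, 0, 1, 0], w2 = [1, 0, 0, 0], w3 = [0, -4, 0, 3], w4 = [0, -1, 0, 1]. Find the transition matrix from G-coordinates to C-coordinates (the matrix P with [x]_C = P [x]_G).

[[-2, -2, 2, 0], [-2, 0, 2, 2], [0, 2, 2, -2], [-2, -1, -2, 1]]

Take x = uj: its G-coordinates are the j-th standard unit vector, so P e_j — column j of P — equals [uj]_C.
u1 = -2w1 - 2w2 + 0·w3 - 2w4, giving column 1 = [-2, -2, 0, -2]; repeating for each j gives P = [[-2, -2, 2, 0], [-2, 0, 2, 2], [0, 2, 2, -2], [-2, -1, -2, 1]].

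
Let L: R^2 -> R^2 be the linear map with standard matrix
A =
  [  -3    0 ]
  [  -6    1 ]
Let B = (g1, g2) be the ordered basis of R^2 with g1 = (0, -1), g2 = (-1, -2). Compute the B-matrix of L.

The j-th column of [L]_B is [L(gj)]_B.
L(g1) = A g1 = (0, -1) = g1 + 0·g2, so column 1 is (1, 0).
Repeating for g2 and assembling the columns gives [[1, 2], [0, -3]].

[[1, 2], [0, -3]]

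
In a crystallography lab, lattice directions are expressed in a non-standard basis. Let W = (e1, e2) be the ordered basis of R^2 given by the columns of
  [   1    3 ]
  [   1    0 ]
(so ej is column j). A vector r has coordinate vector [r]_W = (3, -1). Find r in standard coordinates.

The coordinates say r = 3e1 - e2; adding the scaled basis vectors gives (0, 3).

(0, 3)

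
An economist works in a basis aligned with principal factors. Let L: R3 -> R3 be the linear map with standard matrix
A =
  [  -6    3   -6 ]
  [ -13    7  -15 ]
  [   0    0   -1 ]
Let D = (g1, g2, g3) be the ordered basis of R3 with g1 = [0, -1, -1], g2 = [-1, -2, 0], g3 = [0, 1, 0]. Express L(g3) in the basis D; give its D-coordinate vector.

Compute L(g3) = A g3 = [3, 7, 0] in standard coordinates.
Then write this in D-coordinates: solve for y in y_1 g1 + ... + y_3 g3 = [3, 7, 0].
This gives y = [0, -3, 1], which is column 3 of [L]_D.

[0, -3, 1]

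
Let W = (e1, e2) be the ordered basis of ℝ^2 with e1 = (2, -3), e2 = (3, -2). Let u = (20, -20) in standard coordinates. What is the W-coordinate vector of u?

(4, 4)

Write u = c_1 e1 + c_2 e2 and solve for the c_i.
System: 2c_1 + 3c_2 = 20, -3c_1 - 2c_2 = -20; solving gives c_1 = 4, c_2 = 4.
Check: 4e1 + 4e2 = (20, -20).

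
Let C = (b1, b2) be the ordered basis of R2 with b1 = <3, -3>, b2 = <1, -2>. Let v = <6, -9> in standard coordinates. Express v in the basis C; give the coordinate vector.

<1, 3>

We seek scalars with c_1 b1 + c_2 b2 = v; equivalently solve M c = v where the columns of M are b1, b2.
System: 3c_1 + c_2 = 6, -3c_1 - 2c_2 = -9; solving gives c_1 = 1, c_2 = 3.
Check: b1 + 3b2 = <6, -9>.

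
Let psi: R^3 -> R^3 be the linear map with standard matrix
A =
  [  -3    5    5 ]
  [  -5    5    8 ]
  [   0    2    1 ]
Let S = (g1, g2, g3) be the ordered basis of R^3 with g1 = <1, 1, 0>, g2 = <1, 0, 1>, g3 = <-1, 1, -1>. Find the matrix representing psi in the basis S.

[[0, 1, 2], [2, 3, 1], [0, 2, 0]]

With P the matrix whose columns are g1, ..., g3, [psi]_S = P^(-1) A P.
Column by column: psi(g1) = A g1 = <2, 0, 2>; its S-coordinates <0, 2, 0> give column 1.
Continuing for each basis vector yields [psi]_S = [[0, 1, 2], [2, 3, 1], [0, 2, 0]].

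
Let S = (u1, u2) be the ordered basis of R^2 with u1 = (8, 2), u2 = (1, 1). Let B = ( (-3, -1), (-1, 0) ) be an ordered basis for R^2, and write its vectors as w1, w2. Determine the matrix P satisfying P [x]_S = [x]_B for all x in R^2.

[[-2, -1], [-2, 2]]

Column j of P is [uj]_B, since P maps S-coordinates to B-coordinates.
Expressing u1 in B: u1 = -2w1 - 2w2, so column 1 of P is (-2, -2).
Doing the same for each uj gives P = [[-2, -1], [-2, 2]].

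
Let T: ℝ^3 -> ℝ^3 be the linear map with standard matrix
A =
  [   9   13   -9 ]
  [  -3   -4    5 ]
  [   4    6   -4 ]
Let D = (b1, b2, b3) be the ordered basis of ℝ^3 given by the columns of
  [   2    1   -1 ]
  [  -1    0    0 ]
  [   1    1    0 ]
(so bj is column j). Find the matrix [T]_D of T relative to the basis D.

With P the matrix whose columns are b1, ..., b3, [T]_D = P^(-1) A P.
Column by column: T(b1) = A b1 = [-4, 3, -2]; its D-coordinates [-3, 1, -1] give column 1.
Continuing for each basis vector yields [T]_D = [[-3, -2, -3], [1, 2, -1], [-1, -2, 2]].

[[-3, -2, -3], [1, 2, -1], [-1, -2, 2]]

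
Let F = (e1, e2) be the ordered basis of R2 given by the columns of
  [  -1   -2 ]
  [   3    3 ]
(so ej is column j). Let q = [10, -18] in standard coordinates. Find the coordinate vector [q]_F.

[q]_F is the unique c with M c = q, where M has columns e1, e2.
System: -c_1 - 2c_2 = 10, 3c_1 + 3c_2 = -18; solving gives c_1 = -2, c_2 = -4.
Check: -2e1 - 4e2 = [10, -18].

[-2, -4]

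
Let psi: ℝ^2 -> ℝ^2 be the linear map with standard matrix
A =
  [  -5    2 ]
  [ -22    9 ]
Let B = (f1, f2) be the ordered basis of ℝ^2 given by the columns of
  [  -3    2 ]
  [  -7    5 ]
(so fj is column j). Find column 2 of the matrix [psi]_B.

Compute psi(f2) = A f2 = <0, 1> in standard coordinates.
Then write this in B-coordinates: solve for y in y_1 f1 + y_2 f2 = <0, 1>.
This gives y = <2, 3>, which is column 2 of [psi]_B.

<2, 3>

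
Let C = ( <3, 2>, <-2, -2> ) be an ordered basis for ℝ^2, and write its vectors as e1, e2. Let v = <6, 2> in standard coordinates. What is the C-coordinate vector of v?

<4, 3>

[v]_C is the unique c with M c = v, where M has columns e1, e2.
System: 3c_1 - 2c_2 = 6, 2c_1 - 2c_2 = 2; solving gives c_1 = 4, c_2 = 3.
Check: 4e1 + 3e2 = <6, 2>.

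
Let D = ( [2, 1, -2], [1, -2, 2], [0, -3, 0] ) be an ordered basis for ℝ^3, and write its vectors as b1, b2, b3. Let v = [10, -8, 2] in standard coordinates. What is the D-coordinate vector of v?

Write v = c_1 b1 + ... + c_3 b3 and solve for the c_i.
Row-reducing the augmented matrix [M | v] gives c = (3, 4, 1).
Check: 3b1 + 4b2 + b3 = [10, -8, 2].

[3, 4, 1]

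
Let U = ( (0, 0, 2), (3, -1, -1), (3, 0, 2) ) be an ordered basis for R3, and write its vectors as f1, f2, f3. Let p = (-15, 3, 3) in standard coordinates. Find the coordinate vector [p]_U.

(2, -3, -2)

We seek scalars with c_1 f1 + ... + c_3 f3 = p; equivalently solve M c = p where the columns of M are f1, ..., f3.
Gaussian elimination on [M | p] yields c = (2, -3, -2).
Check: 2f1 - 3f2 - 2f3 = (-15, 3, 3).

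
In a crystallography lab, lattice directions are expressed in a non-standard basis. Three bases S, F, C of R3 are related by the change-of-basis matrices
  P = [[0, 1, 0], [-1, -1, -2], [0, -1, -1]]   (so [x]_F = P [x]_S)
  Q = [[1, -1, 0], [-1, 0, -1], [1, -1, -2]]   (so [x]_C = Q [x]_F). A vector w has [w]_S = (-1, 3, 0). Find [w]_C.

Apply P to get F-coordinates (3, -2, -3), then Q to get C-coordinates.
The result is [w]_C = (5, 0, 11).

(5, 0, 11)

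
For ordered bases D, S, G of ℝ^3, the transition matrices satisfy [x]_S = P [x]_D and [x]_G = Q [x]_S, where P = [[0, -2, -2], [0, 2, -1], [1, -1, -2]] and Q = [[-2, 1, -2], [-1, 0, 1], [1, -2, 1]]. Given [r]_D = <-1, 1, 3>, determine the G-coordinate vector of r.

Apply P to get S-coordinates <-8, -1, -8>, then Q to get G-coordinates.
The result is [r]_G = <31, 0, -14>.

<31, 0, -14>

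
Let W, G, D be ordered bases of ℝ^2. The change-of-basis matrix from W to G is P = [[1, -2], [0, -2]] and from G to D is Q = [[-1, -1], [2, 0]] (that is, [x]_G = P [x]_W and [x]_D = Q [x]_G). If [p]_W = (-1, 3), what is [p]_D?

(13, -14)

Apply P to get G-coordinates (-7, -6), then Q to get D-coordinates.
The result is [p]_D = (13, -14).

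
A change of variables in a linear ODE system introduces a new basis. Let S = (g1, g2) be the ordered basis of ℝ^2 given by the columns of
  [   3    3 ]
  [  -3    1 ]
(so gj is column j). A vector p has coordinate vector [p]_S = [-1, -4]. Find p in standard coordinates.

[-15, -1]

p = M [p]_S, where M has columns g1, g2.
Carrying out the matrix-vector product, p = [-15, -1].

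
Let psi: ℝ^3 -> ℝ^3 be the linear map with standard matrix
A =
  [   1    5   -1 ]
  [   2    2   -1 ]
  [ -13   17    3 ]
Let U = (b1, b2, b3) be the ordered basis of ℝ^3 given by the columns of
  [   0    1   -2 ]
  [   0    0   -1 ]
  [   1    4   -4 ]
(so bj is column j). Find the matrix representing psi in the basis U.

Let P have columns b1, ..., b3. Then [psi]_U = P^(-1) A P.
Here det P = -1, so P^(-1) is integer; computing A P first and then P^(-1)(A P) gives [[3, 3, 1], [1, 1, 1], [1, 2, 2]].

[[3, 3, 1], [1, 1, 1], [1, 2, 2]]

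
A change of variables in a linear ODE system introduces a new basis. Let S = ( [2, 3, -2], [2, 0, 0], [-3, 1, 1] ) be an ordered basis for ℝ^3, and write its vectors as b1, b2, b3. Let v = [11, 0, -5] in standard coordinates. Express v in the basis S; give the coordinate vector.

[v]_S is the unique c with M c = v, where M has columns b1, ..., b3.
Solving this 3x3 system gives c = (1, 0, -3).
Check: b1 + 0·b2 - 3b3 = [11, 0, -5].

[1, 0, -3]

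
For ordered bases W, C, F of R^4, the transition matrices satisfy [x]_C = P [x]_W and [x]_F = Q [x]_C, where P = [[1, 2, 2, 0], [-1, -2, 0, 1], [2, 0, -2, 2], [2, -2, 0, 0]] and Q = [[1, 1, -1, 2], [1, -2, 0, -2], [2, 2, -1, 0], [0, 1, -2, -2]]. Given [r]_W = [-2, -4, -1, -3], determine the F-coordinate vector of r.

First [r]_C = P [r]_W = [-12, 7, -8, 4].
Then [r]_F = Q [r]_C = [11, -34, -2, 15].

[11, -34, -2, 15]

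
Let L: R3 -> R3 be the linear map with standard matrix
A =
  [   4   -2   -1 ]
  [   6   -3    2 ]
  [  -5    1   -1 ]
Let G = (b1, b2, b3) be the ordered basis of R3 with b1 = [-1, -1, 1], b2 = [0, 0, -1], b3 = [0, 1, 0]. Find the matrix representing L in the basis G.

[[3, -1, 2], [0, -2, 1], [2, -3, -1]]

Let P have columns b1, ..., b3. Then [L]_G = P^(-1) A P.
Here det P = -1, so P^(-1) is integer; computing A P first and then P^(-1)(A P) gives [[3, -1, 2], [0, -2, 1], [2, -3, -1]].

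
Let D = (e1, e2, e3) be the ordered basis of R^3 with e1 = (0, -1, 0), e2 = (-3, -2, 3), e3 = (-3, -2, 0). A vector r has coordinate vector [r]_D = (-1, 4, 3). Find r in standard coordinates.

(-21, -13, 12)

r = M [r]_D, where M has columns e1, ..., e3.
Carrying out the matrix-vector product, r = (-21, -13, 12).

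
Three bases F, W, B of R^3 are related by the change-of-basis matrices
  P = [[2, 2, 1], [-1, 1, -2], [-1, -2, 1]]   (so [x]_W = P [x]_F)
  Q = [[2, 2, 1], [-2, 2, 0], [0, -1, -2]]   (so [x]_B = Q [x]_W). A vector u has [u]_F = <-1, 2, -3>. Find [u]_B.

First [u]_W = P [u]_F = <-1, 9, -6>.
Then [u]_B = Q [u]_W = <10, 20, 3>.

<10, 20, 3>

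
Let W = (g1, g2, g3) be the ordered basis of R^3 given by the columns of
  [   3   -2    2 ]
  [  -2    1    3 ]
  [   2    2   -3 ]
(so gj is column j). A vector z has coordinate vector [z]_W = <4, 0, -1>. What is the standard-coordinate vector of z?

<10, -11, 11>

By definition z = 4g1 + 0·g2 - g3.
Summing componentwise gives <10, -11, 11>.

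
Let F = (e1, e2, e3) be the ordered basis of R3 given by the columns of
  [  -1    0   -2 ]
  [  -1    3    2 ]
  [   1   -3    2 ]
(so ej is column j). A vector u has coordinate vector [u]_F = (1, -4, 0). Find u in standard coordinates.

u = M [u]_F, where M has columns e1, ..., e3.
Carrying out the matrix-vector product, u = (-1, -13, 13).

(-1, -13, 13)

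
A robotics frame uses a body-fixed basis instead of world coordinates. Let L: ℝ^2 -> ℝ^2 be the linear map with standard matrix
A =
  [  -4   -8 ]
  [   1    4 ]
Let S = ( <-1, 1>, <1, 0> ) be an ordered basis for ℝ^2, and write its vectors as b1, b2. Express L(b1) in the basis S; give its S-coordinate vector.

<3, -1>

Column 1 of [L]_S is the S-coordinate vector of L(b1).
In standard coordinates L(b1) = A b1 = <-4, 3>.
Converting to S: <-4, 3> = 3b1 - b2, so the coordinate vector is <3, -1>.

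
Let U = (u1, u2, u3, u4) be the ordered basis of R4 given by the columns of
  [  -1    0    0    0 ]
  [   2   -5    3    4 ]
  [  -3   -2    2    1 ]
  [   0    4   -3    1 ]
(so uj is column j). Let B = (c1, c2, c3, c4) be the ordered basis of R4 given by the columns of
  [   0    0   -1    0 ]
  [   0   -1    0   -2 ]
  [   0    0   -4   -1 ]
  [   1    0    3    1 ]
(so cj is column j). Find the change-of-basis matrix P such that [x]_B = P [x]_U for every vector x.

Column j of P is [uj]_B, since P maps U-coordinates to B-coordinates.
Expressing u1 in B: u1 = -2c1 + 0·c2 + c3 - c4, so column 1 of P is <-2, 0, 1, -1>.
Doing the same for each uj gives P = [[-2, 2, -1, 2], [0, 1, 1, -2], [1, 0, 0, 0], [-1, 2, -2, -1]].

[[-2, 2, -1, 2], [0, 1, 1, -2], [1, 0, 0, 0], [-1, 2, -2, -1]]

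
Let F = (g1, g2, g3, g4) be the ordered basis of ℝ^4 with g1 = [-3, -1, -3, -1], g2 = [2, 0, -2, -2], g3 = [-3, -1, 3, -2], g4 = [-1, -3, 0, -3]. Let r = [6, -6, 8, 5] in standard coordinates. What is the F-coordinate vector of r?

Write r = c_1 g1 + ... + c_4 g4 and solve for the c_i.
Solving this 4x4 system gives c = (-3, -4, -3, 4).
Check: -3g1 - 4g2 - 3g3 + 4g4 = [6, -6, 8, 5].

[-3, -4, -3, 4]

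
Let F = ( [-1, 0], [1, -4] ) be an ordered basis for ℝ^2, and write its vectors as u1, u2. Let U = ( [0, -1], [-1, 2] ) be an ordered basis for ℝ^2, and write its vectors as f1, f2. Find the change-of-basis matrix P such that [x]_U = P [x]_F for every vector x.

Column j of P is [uj]_U, since P maps F-coordinates to U-coordinates.
Expressing u1 in U: u1 = 2f1 + f2, so column 1 of P is [2, 1].
Doing the same for each uj gives P = [[2, 2], [1, -1]].

[[2, 2], [1, -1]]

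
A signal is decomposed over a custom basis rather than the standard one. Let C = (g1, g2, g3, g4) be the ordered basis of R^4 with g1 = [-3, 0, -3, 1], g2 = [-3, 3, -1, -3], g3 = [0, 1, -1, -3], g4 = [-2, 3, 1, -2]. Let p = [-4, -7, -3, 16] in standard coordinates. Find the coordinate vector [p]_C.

We seek scalars with c_1 g1 + ... + c_4 g4 = p; equivalently solve M c = p where the columns of M are g1, ..., g4.
Solving this 4x4 system gives c = (2, 0, -4, -1).
Check: 2g1 + 0·g2 - 4g3 - g4 = [-4, -7, -3, 16].

[2, 0, -4, -1]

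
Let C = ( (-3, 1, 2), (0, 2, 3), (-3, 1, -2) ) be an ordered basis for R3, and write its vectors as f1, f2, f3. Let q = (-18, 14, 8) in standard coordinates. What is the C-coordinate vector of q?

[q]_C is the unique c with M c = q, where M has columns f1, ..., f3.
Gaussian elimination on [M | q] yields c = (2, 4, 4).
Check: 2f1 + 4f2 + 4f3 = (-18, 14, 8).

(2, 4, 4)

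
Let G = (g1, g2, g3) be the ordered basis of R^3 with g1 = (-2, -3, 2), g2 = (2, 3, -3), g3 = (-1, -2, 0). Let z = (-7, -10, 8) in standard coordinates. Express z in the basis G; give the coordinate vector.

(4, 0, -1)

[z]_G is the unique c with M c = z, where M has columns g1, ..., g3.
Gaussian elimination on [M | z] yields c = (4, 0, -1).
Check: 4g1 + 0·g2 - g3 = (-7, -10, 8).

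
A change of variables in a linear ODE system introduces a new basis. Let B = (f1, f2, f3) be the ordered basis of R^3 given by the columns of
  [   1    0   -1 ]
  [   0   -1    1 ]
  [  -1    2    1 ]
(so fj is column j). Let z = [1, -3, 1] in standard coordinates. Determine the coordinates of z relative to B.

[z]_B is the unique c with M c = z, where M has columns f1, ..., f3.
Row-reducing the augmented matrix [M | z] gives c = (-1, 1, -2).
Check: -f1 + f2 - 2f3 = [1, -3, 1].

[-1, 1, -2]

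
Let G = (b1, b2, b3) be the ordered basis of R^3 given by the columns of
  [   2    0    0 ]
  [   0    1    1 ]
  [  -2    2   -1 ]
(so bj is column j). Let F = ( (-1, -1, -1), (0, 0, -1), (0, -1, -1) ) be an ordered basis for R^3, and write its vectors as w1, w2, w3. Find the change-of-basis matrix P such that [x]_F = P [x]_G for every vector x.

[[-2, 0, 0], [2, -1, 2], [2, -1, -1]]

Take x = bj: its G-coordinates are the j-th standard unit vector, so P e_j — column j of P — equals [bj]_F.
b1 = -2w1 + 2w2 + 2w3, giving column 1 = (-2, 2, 2); repeating for each j gives P = [[-2, 0, 0], [2, -1, 2], [2, -1, -1]].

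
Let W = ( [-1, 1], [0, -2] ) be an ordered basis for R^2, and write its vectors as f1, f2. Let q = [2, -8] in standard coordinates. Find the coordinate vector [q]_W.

[-2, 3]

Write q = c_1 f1 + c_2 f2 and solve for the c_i.
System: -c_1 + 0c_2 = 2, c_1 - 2c_2 = -8; solving gives c_1 = -2, c_2 = 3.
Check: -2f1 + 3f2 = [2, -8].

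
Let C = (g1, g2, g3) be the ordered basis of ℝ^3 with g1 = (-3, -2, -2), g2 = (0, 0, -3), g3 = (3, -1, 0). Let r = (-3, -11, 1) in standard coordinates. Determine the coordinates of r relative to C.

(4, -3, 3)

We seek scalars with c_1 g1 + ... + c_3 g3 = r; equivalently solve M c = r where the columns of M are g1, ..., g3.
Gaussian elimination on [M | r] yields c = (4, -3, 3).
Check: 4g1 - 3g2 + 3g3 = (-3, -11, 1).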